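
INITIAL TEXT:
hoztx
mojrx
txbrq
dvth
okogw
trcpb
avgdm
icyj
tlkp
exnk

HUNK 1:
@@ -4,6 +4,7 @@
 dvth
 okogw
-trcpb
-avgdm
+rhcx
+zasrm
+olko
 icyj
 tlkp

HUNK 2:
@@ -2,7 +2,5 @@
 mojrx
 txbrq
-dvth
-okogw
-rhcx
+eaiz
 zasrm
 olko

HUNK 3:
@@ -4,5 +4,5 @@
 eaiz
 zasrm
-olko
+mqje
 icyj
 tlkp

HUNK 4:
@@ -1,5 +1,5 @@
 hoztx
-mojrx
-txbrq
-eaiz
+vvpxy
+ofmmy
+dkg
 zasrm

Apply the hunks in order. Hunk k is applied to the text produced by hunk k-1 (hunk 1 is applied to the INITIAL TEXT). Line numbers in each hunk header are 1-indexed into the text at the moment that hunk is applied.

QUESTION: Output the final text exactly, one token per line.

Hunk 1: at line 4 remove [trcpb,avgdm] add [rhcx,zasrm,olko] -> 11 lines: hoztx mojrx txbrq dvth okogw rhcx zasrm olko icyj tlkp exnk
Hunk 2: at line 2 remove [dvth,okogw,rhcx] add [eaiz] -> 9 lines: hoztx mojrx txbrq eaiz zasrm olko icyj tlkp exnk
Hunk 3: at line 4 remove [olko] add [mqje] -> 9 lines: hoztx mojrx txbrq eaiz zasrm mqje icyj tlkp exnk
Hunk 4: at line 1 remove [mojrx,txbrq,eaiz] add [vvpxy,ofmmy,dkg] -> 9 lines: hoztx vvpxy ofmmy dkg zasrm mqje icyj tlkp exnk

Answer: hoztx
vvpxy
ofmmy
dkg
zasrm
mqje
icyj
tlkp
exnk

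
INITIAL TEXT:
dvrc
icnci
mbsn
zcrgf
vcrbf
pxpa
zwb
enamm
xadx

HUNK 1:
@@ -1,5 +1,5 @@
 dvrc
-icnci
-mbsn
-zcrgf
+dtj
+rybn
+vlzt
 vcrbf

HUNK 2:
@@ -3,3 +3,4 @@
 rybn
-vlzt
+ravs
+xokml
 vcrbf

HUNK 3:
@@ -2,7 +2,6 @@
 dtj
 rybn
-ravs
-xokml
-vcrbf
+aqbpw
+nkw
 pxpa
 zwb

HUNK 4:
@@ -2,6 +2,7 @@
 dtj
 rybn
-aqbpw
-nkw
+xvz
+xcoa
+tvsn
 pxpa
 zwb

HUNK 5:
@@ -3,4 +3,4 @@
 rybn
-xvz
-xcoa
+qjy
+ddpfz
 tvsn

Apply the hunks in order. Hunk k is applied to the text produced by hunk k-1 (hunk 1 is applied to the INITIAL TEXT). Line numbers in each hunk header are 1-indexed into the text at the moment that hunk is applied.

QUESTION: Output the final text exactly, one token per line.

Hunk 1: at line 1 remove [icnci,mbsn,zcrgf] add [dtj,rybn,vlzt] -> 9 lines: dvrc dtj rybn vlzt vcrbf pxpa zwb enamm xadx
Hunk 2: at line 3 remove [vlzt] add [ravs,xokml] -> 10 lines: dvrc dtj rybn ravs xokml vcrbf pxpa zwb enamm xadx
Hunk 3: at line 2 remove [ravs,xokml,vcrbf] add [aqbpw,nkw] -> 9 lines: dvrc dtj rybn aqbpw nkw pxpa zwb enamm xadx
Hunk 4: at line 2 remove [aqbpw,nkw] add [xvz,xcoa,tvsn] -> 10 lines: dvrc dtj rybn xvz xcoa tvsn pxpa zwb enamm xadx
Hunk 5: at line 3 remove [xvz,xcoa] add [qjy,ddpfz] -> 10 lines: dvrc dtj rybn qjy ddpfz tvsn pxpa zwb enamm xadx

Answer: dvrc
dtj
rybn
qjy
ddpfz
tvsn
pxpa
zwb
enamm
xadx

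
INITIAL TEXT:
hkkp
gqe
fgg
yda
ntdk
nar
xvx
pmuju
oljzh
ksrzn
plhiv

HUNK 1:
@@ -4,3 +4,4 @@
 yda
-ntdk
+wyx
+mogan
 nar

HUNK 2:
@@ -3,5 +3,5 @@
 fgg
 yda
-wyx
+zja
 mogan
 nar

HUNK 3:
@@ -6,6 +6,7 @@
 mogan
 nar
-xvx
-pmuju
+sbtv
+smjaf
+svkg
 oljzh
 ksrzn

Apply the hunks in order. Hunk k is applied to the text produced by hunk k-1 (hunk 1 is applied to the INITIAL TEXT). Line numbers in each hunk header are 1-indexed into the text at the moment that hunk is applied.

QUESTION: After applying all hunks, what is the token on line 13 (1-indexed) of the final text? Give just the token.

Answer: plhiv

Derivation:
Hunk 1: at line 4 remove [ntdk] add [wyx,mogan] -> 12 lines: hkkp gqe fgg yda wyx mogan nar xvx pmuju oljzh ksrzn plhiv
Hunk 2: at line 3 remove [wyx] add [zja] -> 12 lines: hkkp gqe fgg yda zja mogan nar xvx pmuju oljzh ksrzn plhiv
Hunk 3: at line 6 remove [xvx,pmuju] add [sbtv,smjaf,svkg] -> 13 lines: hkkp gqe fgg yda zja mogan nar sbtv smjaf svkg oljzh ksrzn plhiv
Final line 13: plhiv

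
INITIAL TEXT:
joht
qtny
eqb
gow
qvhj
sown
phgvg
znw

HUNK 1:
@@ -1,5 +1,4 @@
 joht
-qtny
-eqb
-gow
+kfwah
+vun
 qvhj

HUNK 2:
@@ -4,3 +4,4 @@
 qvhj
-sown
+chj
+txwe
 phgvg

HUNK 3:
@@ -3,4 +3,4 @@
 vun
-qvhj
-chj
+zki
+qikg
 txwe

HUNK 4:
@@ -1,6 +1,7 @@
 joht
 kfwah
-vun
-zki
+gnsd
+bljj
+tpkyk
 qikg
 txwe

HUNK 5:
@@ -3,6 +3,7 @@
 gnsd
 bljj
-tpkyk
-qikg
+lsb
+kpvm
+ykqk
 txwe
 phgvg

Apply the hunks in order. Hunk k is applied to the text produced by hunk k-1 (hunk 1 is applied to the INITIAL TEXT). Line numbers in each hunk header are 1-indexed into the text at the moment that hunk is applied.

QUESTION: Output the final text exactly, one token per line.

Hunk 1: at line 1 remove [qtny,eqb,gow] add [kfwah,vun] -> 7 lines: joht kfwah vun qvhj sown phgvg znw
Hunk 2: at line 4 remove [sown] add [chj,txwe] -> 8 lines: joht kfwah vun qvhj chj txwe phgvg znw
Hunk 3: at line 3 remove [qvhj,chj] add [zki,qikg] -> 8 lines: joht kfwah vun zki qikg txwe phgvg znw
Hunk 4: at line 1 remove [vun,zki] add [gnsd,bljj,tpkyk] -> 9 lines: joht kfwah gnsd bljj tpkyk qikg txwe phgvg znw
Hunk 5: at line 3 remove [tpkyk,qikg] add [lsb,kpvm,ykqk] -> 10 lines: joht kfwah gnsd bljj lsb kpvm ykqk txwe phgvg znw

Answer: joht
kfwah
gnsd
bljj
lsb
kpvm
ykqk
txwe
phgvg
znw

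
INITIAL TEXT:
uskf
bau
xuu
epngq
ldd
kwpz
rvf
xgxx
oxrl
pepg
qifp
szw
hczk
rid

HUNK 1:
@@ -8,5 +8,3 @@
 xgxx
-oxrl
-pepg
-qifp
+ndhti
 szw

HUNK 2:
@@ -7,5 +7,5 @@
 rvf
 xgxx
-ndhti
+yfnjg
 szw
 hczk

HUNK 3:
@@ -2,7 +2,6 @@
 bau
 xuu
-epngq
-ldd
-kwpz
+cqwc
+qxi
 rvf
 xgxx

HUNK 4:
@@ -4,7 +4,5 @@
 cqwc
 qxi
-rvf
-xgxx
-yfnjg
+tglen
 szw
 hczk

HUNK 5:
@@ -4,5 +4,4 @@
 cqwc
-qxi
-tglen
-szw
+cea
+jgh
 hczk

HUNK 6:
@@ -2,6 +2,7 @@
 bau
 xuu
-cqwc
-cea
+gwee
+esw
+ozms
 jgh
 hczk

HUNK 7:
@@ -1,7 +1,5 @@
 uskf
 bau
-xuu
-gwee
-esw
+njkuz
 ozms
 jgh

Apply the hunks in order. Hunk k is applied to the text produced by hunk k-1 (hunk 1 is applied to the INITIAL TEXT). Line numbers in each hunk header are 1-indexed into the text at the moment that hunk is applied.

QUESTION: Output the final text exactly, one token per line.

Hunk 1: at line 8 remove [oxrl,pepg,qifp] add [ndhti] -> 12 lines: uskf bau xuu epngq ldd kwpz rvf xgxx ndhti szw hczk rid
Hunk 2: at line 7 remove [ndhti] add [yfnjg] -> 12 lines: uskf bau xuu epngq ldd kwpz rvf xgxx yfnjg szw hczk rid
Hunk 3: at line 2 remove [epngq,ldd,kwpz] add [cqwc,qxi] -> 11 lines: uskf bau xuu cqwc qxi rvf xgxx yfnjg szw hczk rid
Hunk 4: at line 4 remove [rvf,xgxx,yfnjg] add [tglen] -> 9 lines: uskf bau xuu cqwc qxi tglen szw hczk rid
Hunk 5: at line 4 remove [qxi,tglen,szw] add [cea,jgh] -> 8 lines: uskf bau xuu cqwc cea jgh hczk rid
Hunk 6: at line 2 remove [cqwc,cea] add [gwee,esw,ozms] -> 9 lines: uskf bau xuu gwee esw ozms jgh hczk rid
Hunk 7: at line 1 remove [xuu,gwee,esw] add [njkuz] -> 7 lines: uskf bau njkuz ozms jgh hczk rid

Answer: uskf
bau
njkuz
ozms
jgh
hczk
rid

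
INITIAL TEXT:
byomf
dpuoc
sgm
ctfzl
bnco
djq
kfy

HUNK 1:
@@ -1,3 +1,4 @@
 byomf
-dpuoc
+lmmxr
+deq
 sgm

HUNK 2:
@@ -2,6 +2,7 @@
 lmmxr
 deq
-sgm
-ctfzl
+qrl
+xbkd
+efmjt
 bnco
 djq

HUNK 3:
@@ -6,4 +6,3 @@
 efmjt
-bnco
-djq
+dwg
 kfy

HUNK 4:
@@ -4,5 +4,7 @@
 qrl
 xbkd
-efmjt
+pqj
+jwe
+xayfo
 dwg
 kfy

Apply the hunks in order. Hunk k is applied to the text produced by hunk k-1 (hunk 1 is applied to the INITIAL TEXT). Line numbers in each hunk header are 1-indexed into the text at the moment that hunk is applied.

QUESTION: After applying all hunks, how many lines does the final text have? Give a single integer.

Answer: 10

Derivation:
Hunk 1: at line 1 remove [dpuoc] add [lmmxr,deq] -> 8 lines: byomf lmmxr deq sgm ctfzl bnco djq kfy
Hunk 2: at line 2 remove [sgm,ctfzl] add [qrl,xbkd,efmjt] -> 9 lines: byomf lmmxr deq qrl xbkd efmjt bnco djq kfy
Hunk 3: at line 6 remove [bnco,djq] add [dwg] -> 8 lines: byomf lmmxr deq qrl xbkd efmjt dwg kfy
Hunk 4: at line 4 remove [efmjt] add [pqj,jwe,xayfo] -> 10 lines: byomf lmmxr deq qrl xbkd pqj jwe xayfo dwg kfy
Final line count: 10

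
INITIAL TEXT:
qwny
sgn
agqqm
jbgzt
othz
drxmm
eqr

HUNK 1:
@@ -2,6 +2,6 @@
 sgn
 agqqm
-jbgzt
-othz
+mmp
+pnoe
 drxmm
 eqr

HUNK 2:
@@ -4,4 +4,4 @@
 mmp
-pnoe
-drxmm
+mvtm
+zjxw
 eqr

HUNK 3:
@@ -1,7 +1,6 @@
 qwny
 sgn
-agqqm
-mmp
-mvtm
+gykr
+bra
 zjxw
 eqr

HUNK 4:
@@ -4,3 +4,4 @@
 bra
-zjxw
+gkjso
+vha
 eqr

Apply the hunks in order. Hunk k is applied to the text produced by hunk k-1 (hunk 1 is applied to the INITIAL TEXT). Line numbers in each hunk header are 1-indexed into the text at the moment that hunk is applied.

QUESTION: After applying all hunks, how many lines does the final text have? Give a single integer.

Answer: 7

Derivation:
Hunk 1: at line 2 remove [jbgzt,othz] add [mmp,pnoe] -> 7 lines: qwny sgn agqqm mmp pnoe drxmm eqr
Hunk 2: at line 4 remove [pnoe,drxmm] add [mvtm,zjxw] -> 7 lines: qwny sgn agqqm mmp mvtm zjxw eqr
Hunk 3: at line 1 remove [agqqm,mmp,mvtm] add [gykr,bra] -> 6 lines: qwny sgn gykr bra zjxw eqr
Hunk 4: at line 4 remove [zjxw] add [gkjso,vha] -> 7 lines: qwny sgn gykr bra gkjso vha eqr
Final line count: 7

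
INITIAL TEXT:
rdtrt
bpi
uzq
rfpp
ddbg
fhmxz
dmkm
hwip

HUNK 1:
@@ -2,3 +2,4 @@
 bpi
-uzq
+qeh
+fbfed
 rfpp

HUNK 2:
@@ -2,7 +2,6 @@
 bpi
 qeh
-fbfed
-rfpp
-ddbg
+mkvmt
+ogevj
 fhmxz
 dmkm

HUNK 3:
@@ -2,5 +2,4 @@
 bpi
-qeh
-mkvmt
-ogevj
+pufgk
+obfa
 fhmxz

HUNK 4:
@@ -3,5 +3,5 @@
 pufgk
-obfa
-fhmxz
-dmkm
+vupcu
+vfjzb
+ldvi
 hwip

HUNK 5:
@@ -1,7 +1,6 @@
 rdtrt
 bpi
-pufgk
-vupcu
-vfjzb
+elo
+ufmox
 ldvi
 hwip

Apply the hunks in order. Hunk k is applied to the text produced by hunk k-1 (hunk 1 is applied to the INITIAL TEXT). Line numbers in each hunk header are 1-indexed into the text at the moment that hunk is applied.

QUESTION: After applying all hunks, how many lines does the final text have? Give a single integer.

Hunk 1: at line 2 remove [uzq] add [qeh,fbfed] -> 9 lines: rdtrt bpi qeh fbfed rfpp ddbg fhmxz dmkm hwip
Hunk 2: at line 2 remove [fbfed,rfpp,ddbg] add [mkvmt,ogevj] -> 8 lines: rdtrt bpi qeh mkvmt ogevj fhmxz dmkm hwip
Hunk 3: at line 2 remove [qeh,mkvmt,ogevj] add [pufgk,obfa] -> 7 lines: rdtrt bpi pufgk obfa fhmxz dmkm hwip
Hunk 4: at line 3 remove [obfa,fhmxz,dmkm] add [vupcu,vfjzb,ldvi] -> 7 lines: rdtrt bpi pufgk vupcu vfjzb ldvi hwip
Hunk 5: at line 1 remove [pufgk,vupcu,vfjzb] add [elo,ufmox] -> 6 lines: rdtrt bpi elo ufmox ldvi hwip
Final line count: 6

Answer: 6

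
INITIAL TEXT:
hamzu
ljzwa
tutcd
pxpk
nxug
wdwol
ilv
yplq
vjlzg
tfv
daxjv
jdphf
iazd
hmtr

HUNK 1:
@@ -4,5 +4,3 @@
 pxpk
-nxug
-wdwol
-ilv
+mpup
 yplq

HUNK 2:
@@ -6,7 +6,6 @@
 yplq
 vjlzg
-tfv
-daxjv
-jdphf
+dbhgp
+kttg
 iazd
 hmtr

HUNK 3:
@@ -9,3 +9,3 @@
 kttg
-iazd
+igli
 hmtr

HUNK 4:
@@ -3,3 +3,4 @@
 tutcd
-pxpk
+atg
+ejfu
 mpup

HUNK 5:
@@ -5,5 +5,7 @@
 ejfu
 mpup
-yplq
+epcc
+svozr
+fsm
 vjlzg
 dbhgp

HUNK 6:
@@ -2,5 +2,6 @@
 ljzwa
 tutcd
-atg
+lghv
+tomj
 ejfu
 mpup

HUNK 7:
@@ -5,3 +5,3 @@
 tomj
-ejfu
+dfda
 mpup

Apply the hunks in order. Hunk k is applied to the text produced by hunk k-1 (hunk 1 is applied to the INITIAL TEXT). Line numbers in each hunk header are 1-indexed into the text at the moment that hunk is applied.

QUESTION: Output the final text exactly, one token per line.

Answer: hamzu
ljzwa
tutcd
lghv
tomj
dfda
mpup
epcc
svozr
fsm
vjlzg
dbhgp
kttg
igli
hmtr

Derivation:
Hunk 1: at line 4 remove [nxug,wdwol,ilv] add [mpup] -> 12 lines: hamzu ljzwa tutcd pxpk mpup yplq vjlzg tfv daxjv jdphf iazd hmtr
Hunk 2: at line 6 remove [tfv,daxjv,jdphf] add [dbhgp,kttg] -> 11 lines: hamzu ljzwa tutcd pxpk mpup yplq vjlzg dbhgp kttg iazd hmtr
Hunk 3: at line 9 remove [iazd] add [igli] -> 11 lines: hamzu ljzwa tutcd pxpk mpup yplq vjlzg dbhgp kttg igli hmtr
Hunk 4: at line 3 remove [pxpk] add [atg,ejfu] -> 12 lines: hamzu ljzwa tutcd atg ejfu mpup yplq vjlzg dbhgp kttg igli hmtr
Hunk 5: at line 5 remove [yplq] add [epcc,svozr,fsm] -> 14 lines: hamzu ljzwa tutcd atg ejfu mpup epcc svozr fsm vjlzg dbhgp kttg igli hmtr
Hunk 6: at line 2 remove [atg] add [lghv,tomj] -> 15 lines: hamzu ljzwa tutcd lghv tomj ejfu mpup epcc svozr fsm vjlzg dbhgp kttg igli hmtr
Hunk 7: at line 5 remove [ejfu] add [dfda] -> 15 lines: hamzu ljzwa tutcd lghv tomj dfda mpup epcc svozr fsm vjlzg dbhgp kttg igli hmtr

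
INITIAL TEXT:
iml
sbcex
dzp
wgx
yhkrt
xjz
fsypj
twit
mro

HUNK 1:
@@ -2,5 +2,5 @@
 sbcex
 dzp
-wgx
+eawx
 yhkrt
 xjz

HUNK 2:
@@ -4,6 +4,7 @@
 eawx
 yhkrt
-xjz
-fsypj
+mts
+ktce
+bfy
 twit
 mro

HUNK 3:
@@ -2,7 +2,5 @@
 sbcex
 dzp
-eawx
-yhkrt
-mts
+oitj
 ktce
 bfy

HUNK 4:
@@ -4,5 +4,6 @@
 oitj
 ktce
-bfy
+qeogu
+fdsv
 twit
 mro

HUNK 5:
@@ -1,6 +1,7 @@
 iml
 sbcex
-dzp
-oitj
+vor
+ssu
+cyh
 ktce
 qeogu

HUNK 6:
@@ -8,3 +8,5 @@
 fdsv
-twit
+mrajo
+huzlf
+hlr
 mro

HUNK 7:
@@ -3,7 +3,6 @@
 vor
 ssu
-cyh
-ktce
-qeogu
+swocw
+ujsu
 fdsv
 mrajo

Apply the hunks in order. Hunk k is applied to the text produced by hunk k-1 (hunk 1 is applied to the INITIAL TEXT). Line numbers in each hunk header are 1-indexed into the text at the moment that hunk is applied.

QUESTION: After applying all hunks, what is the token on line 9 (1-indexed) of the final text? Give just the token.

Hunk 1: at line 2 remove [wgx] add [eawx] -> 9 lines: iml sbcex dzp eawx yhkrt xjz fsypj twit mro
Hunk 2: at line 4 remove [xjz,fsypj] add [mts,ktce,bfy] -> 10 lines: iml sbcex dzp eawx yhkrt mts ktce bfy twit mro
Hunk 3: at line 2 remove [eawx,yhkrt,mts] add [oitj] -> 8 lines: iml sbcex dzp oitj ktce bfy twit mro
Hunk 4: at line 4 remove [bfy] add [qeogu,fdsv] -> 9 lines: iml sbcex dzp oitj ktce qeogu fdsv twit mro
Hunk 5: at line 1 remove [dzp,oitj] add [vor,ssu,cyh] -> 10 lines: iml sbcex vor ssu cyh ktce qeogu fdsv twit mro
Hunk 6: at line 8 remove [twit] add [mrajo,huzlf,hlr] -> 12 lines: iml sbcex vor ssu cyh ktce qeogu fdsv mrajo huzlf hlr mro
Hunk 7: at line 3 remove [cyh,ktce,qeogu] add [swocw,ujsu] -> 11 lines: iml sbcex vor ssu swocw ujsu fdsv mrajo huzlf hlr mro
Final line 9: huzlf

Answer: huzlf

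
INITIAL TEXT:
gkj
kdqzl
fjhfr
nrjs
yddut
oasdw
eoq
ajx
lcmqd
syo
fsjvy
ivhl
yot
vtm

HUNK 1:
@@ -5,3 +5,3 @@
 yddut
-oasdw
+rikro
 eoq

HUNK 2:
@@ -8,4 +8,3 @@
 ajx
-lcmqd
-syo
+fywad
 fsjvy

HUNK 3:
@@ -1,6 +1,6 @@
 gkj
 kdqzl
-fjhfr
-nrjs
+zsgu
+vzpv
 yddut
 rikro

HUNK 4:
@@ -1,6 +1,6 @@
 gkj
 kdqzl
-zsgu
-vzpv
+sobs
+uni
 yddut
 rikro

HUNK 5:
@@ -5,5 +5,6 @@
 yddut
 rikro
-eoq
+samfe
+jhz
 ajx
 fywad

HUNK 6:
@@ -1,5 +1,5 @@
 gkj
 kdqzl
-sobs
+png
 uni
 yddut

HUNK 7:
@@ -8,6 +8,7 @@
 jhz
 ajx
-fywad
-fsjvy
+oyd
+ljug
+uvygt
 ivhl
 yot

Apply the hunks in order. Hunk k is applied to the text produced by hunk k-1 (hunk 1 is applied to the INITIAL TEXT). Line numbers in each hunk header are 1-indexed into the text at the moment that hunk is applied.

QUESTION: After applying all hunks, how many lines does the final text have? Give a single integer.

Hunk 1: at line 5 remove [oasdw] add [rikro] -> 14 lines: gkj kdqzl fjhfr nrjs yddut rikro eoq ajx lcmqd syo fsjvy ivhl yot vtm
Hunk 2: at line 8 remove [lcmqd,syo] add [fywad] -> 13 lines: gkj kdqzl fjhfr nrjs yddut rikro eoq ajx fywad fsjvy ivhl yot vtm
Hunk 3: at line 1 remove [fjhfr,nrjs] add [zsgu,vzpv] -> 13 lines: gkj kdqzl zsgu vzpv yddut rikro eoq ajx fywad fsjvy ivhl yot vtm
Hunk 4: at line 1 remove [zsgu,vzpv] add [sobs,uni] -> 13 lines: gkj kdqzl sobs uni yddut rikro eoq ajx fywad fsjvy ivhl yot vtm
Hunk 5: at line 5 remove [eoq] add [samfe,jhz] -> 14 lines: gkj kdqzl sobs uni yddut rikro samfe jhz ajx fywad fsjvy ivhl yot vtm
Hunk 6: at line 1 remove [sobs] add [png] -> 14 lines: gkj kdqzl png uni yddut rikro samfe jhz ajx fywad fsjvy ivhl yot vtm
Hunk 7: at line 8 remove [fywad,fsjvy] add [oyd,ljug,uvygt] -> 15 lines: gkj kdqzl png uni yddut rikro samfe jhz ajx oyd ljug uvygt ivhl yot vtm
Final line count: 15

Answer: 15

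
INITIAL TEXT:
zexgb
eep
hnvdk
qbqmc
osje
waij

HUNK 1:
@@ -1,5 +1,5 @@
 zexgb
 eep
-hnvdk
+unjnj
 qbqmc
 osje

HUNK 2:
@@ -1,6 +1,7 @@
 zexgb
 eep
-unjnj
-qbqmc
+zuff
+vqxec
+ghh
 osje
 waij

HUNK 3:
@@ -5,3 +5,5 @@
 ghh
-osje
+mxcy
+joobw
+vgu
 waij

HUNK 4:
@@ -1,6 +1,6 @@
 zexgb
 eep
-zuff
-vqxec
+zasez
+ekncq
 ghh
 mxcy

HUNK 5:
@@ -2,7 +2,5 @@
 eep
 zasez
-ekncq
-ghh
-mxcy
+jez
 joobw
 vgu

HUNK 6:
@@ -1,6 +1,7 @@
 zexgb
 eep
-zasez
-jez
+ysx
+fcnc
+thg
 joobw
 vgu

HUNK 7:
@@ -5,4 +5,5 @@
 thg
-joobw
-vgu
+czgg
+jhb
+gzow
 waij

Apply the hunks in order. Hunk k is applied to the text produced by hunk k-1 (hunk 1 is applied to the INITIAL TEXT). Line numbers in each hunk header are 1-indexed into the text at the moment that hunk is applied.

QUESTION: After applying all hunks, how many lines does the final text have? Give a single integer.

Hunk 1: at line 1 remove [hnvdk] add [unjnj] -> 6 lines: zexgb eep unjnj qbqmc osje waij
Hunk 2: at line 1 remove [unjnj,qbqmc] add [zuff,vqxec,ghh] -> 7 lines: zexgb eep zuff vqxec ghh osje waij
Hunk 3: at line 5 remove [osje] add [mxcy,joobw,vgu] -> 9 lines: zexgb eep zuff vqxec ghh mxcy joobw vgu waij
Hunk 4: at line 1 remove [zuff,vqxec] add [zasez,ekncq] -> 9 lines: zexgb eep zasez ekncq ghh mxcy joobw vgu waij
Hunk 5: at line 2 remove [ekncq,ghh,mxcy] add [jez] -> 7 lines: zexgb eep zasez jez joobw vgu waij
Hunk 6: at line 1 remove [zasez,jez] add [ysx,fcnc,thg] -> 8 lines: zexgb eep ysx fcnc thg joobw vgu waij
Hunk 7: at line 5 remove [joobw,vgu] add [czgg,jhb,gzow] -> 9 lines: zexgb eep ysx fcnc thg czgg jhb gzow waij
Final line count: 9

Answer: 9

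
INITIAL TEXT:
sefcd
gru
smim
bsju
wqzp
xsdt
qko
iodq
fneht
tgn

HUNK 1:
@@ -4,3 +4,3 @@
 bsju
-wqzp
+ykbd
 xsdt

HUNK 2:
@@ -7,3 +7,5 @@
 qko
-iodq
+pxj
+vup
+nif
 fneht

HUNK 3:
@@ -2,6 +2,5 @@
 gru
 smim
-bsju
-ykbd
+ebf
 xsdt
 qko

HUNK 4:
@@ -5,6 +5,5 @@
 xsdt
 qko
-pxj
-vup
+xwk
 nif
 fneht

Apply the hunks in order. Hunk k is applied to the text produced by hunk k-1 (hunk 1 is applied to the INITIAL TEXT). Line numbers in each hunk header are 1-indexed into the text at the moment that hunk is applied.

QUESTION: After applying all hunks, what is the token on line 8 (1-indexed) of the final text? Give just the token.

Answer: nif

Derivation:
Hunk 1: at line 4 remove [wqzp] add [ykbd] -> 10 lines: sefcd gru smim bsju ykbd xsdt qko iodq fneht tgn
Hunk 2: at line 7 remove [iodq] add [pxj,vup,nif] -> 12 lines: sefcd gru smim bsju ykbd xsdt qko pxj vup nif fneht tgn
Hunk 3: at line 2 remove [bsju,ykbd] add [ebf] -> 11 lines: sefcd gru smim ebf xsdt qko pxj vup nif fneht tgn
Hunk 4: at line 5 remove [pxj,vup] add [xwk] -> 10 lines: sefcd gru smim ebf xsdt qko xwk nif fneht tgn
Final line 8: nif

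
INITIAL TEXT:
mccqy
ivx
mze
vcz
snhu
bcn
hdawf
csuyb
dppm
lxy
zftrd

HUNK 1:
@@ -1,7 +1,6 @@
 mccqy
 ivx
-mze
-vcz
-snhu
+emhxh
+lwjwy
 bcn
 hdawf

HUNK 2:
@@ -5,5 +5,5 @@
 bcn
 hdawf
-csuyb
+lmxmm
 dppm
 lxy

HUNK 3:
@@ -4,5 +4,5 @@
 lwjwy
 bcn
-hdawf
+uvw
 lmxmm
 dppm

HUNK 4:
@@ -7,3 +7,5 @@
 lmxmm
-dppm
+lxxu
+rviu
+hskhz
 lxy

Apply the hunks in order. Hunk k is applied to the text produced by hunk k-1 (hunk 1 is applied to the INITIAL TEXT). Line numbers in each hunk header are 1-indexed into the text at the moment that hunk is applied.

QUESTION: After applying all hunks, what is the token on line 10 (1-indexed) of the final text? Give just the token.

Answer: hskhz

Derivation:
Hunk 1: at line 1 remove [mze,vcz,snhu] add [emhxh,lwjwy] -> 10 lines: mccqy ivx emhxh lwjwy bcn hdawf csuyb dppm lxy zftrd
Hunk 2: at line 5 remove [csuyb] add [lmxmm] -> 10 lines: mccqy ivx emhxh lwjwy bcn hdawf lmxmm dppm lxy zftrd
Hunk 3: at line 4 remove [hdawf] add [uvw] -> 10 lines: mccqy ivx emhxh lwjwy bcn uvw lmxmm dppm lxy zftrd
Hunk 4: at line 7 remove [dppm] add [lxxu,rviu,hskhz] -> 12 lines: mccqy ivx emhxh lwjwy bcn uvw lmxmm lxxu rviu hskhz lxy zftrd
Final line 10: hskhz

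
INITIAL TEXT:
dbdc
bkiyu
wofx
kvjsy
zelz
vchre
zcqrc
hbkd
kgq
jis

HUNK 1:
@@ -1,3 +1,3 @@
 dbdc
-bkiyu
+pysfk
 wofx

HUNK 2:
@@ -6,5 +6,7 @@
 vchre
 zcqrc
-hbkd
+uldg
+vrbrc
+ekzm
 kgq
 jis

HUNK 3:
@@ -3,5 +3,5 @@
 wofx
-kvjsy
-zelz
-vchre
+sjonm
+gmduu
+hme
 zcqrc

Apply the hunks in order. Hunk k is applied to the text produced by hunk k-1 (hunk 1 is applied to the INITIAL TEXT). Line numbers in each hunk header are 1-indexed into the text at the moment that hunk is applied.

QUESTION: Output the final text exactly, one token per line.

Hunk 1: at line 1 remove [bkiyu] add [pysfk] -> 10 lines: dbdc pysfk wofx kvjsy zelz vchre zcqrc hbkd kgq jis
Hunk 2: at line 6 remove [hbkd] add [uldg,vrbrc,ekzm] -> 12 lines: dbdc pysfk wofx kvjsy zelz vchre zcqrc uldg vrbrc ekzm kgq jis
Hunk 3: at line 3 remove [kvjsy,zelz,vchre] add [sjonm,gmduu,hme] -> 12 lines: dbdc pysfk wofx sjonm gmduu hme zcqrc uldg vrbrc ekzm kgq jis

Answer: dbdc
pysfk
wofx
sjonm
gmduu
hme
zcqrc
uldg
vrbrc
ekzm
kgq
jis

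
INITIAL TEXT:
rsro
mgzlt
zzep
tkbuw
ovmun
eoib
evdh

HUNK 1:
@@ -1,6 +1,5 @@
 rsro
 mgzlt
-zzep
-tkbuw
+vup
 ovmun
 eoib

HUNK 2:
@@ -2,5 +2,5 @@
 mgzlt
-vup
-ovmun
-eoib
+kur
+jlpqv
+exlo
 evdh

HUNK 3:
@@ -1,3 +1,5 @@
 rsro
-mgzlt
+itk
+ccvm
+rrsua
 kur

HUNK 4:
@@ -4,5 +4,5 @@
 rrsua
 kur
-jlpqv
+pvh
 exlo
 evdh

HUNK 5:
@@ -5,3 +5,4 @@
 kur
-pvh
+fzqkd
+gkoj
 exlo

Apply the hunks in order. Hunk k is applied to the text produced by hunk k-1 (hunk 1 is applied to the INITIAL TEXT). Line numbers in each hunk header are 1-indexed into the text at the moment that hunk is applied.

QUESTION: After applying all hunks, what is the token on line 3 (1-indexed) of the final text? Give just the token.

Answer: ccvm

Derivation:
Hunk 1: at line 1 remove [zzep,tkbuw] add [vup] -> 6 lines: rsro mgzlt vup ovmun eoib evdh
Hunk 2: at line 2 remove [vup,ovmun,eoib] add [kur,jlpqv,exlo] -> 6 lines: rsro mgzlt kur jlpqv exlo evdh
Hunk 3: at line 1 remove [mgzlt] add [itk,ccvm,rrsua] -> 8 lines: rsro itk ccvm rrsua kur jlpqv exlo evdh
Hunk 4: at line 4 remove [jlpqv] add [pvh] -> 8 lines: rsro itk ccvm rrsua kur pvh exlo evdh
Hunk 5: at line 5 remove [pvh] add [fzqkd,gkoj] -> 9 lines: rsro itk ccvm rrsua kur fzqkd gkoj exlo evdh
Final line 3: ccvm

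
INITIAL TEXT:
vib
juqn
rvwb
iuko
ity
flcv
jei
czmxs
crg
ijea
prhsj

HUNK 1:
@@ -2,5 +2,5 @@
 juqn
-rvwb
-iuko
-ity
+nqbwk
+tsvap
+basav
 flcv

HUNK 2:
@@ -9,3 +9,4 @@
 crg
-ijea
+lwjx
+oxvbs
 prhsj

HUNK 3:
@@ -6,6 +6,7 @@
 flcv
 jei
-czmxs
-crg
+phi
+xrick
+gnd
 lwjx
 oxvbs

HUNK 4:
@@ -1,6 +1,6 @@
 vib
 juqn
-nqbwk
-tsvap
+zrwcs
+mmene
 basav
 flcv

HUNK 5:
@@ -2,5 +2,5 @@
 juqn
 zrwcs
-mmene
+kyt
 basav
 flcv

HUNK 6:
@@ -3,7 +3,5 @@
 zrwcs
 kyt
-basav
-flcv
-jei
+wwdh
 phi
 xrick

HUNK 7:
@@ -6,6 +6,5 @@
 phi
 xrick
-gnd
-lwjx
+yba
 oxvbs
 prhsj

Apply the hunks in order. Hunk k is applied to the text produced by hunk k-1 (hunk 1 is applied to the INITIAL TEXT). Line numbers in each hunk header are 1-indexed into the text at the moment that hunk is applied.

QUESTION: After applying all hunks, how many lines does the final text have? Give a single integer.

Hunk 1: at line 2 remove [rvwb,iuko,ity] add [nqbwk,tsvap,basav] -> 11 lines: vib juqn nqbwk tsvap basav flcv jei czmxs crg ijea prhsj
Hunk 2: at line 9 remove [ijea] add [lwjx,oxvbs] -> 12 lines: vib juqn nqbwk tsvap basav flcv jei czmxs crg lwjx oxvbs prhsj
Hunk 3: at line 6 remove [czmxs,crg] add [phi,xrick,gnd] -> 13 lines: vib juqn nqbwk tsvap basav flcv jei phi xrick gnd lwjx oxvbs prhsj
Hunk 4: at line 1 remove [nqbwk,tsvap] add [zrwcs,mmene] -> 13 lines: vib juqn zrwcs mmene basav flcv jei phi xrick gnd lwjx oxvbs prhsj
Hunk 5: at line 2 remove [mmene] add [kyt] -> 13 lines: vib juqn zrwcs kyt basav flcv jei phi xrick gnd lwjx oxvbs prhsj
Hunk 6: at line 3 remove [basav,flcv,jei] add [wwdh] -> 11 lines: vib juqn zrwcs kyt wwdh phi xrick gnd lwjx oxvbs prhsj
Hunk 7: at line 6 remove [gnd,lwjx] add [yba] -> 10 lines: vib juqn zrwcs kyt wwdh phi xrick yba oxvbs prhsj
Final line count: 10

Answer: 10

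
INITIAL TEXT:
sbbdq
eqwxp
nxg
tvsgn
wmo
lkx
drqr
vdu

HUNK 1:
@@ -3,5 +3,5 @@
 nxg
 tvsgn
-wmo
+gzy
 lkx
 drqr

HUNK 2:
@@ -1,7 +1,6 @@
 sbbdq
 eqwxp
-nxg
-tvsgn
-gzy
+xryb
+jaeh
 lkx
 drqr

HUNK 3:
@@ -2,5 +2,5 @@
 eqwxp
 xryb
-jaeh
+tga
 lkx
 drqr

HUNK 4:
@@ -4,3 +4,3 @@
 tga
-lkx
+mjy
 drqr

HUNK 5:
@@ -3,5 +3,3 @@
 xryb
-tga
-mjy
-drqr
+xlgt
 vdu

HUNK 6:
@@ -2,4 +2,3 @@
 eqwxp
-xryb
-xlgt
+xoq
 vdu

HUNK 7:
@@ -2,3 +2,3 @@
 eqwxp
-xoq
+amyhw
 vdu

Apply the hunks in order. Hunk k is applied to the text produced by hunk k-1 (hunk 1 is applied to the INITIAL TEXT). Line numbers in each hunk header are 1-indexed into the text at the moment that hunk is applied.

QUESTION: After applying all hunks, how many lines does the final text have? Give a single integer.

Hunk 1: at line 3 remove [wmo] add [gzy] -> 8 lines: sbbdq eqwxp nxg tvsgn gzy lkx drqr vdu
Hunk 2: at line 1 remove [nxg,tvsgn,gzy] add [xryb,jaeh] -> 7 lines: sbbdq eqwxp xryb jaeh lkx drqr vdu
Hunk 3: at line 2 remove [jaeh] add [tga] -> 7 lines: sbbdq eqwxp xryb tga lkx drqr vdu
Hunk 4: at line 4 remove [lkx] add [mjy] -> 7 lines: sbbdq eqwxp xryb tga mjy drqr vdu
Hunk 5: at line 3 remove [tga,mjy,drqr] add [xlgt] -> 5 lines: sbbdq eqwxp xryb xlgt vdu
Hunk 6: at line 2 remove [xryb,xlgt] add [xoq] -> 4 lines: sbbdq eqwxp xoq vdu
Hunk 7: at line 2 remove [xoq] add [amyhw] -> 4 lines: sbbdq eqwxp amyhw vdu
Final line count: 4

Answer: 4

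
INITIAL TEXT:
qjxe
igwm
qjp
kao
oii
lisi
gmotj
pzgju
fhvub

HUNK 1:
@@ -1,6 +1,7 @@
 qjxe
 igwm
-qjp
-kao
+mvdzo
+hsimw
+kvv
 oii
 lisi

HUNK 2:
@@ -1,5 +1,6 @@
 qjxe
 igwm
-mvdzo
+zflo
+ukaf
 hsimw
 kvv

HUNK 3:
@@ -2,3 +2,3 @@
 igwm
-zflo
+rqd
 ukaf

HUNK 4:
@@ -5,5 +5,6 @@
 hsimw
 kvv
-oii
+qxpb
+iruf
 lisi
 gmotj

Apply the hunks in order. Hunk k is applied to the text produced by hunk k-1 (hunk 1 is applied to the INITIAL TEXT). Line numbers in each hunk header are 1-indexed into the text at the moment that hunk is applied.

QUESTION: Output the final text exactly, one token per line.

Hunk 1: at line 1 remove [qjp,kao] add [mvdzo,hsimw,kvv] -> 10 lines: qjxe igwm mvdzo hsimw kvv oii lisi gmotj pzgju fhvub
Hunk 2: at line 1 remove [mvdzo] add [zflo,ukaf] -> 11 lines: qjxe igwm zflo ukaf hsimw kvv oii lisi gmotj pzgju fhvub
Hunk 3: at line 2 remove [zflo] add [rqd] -> 11 lines: qjxe igwm rqd ukaf hsimw kvv oii lisi gmotj pzgju fhvub
Hunk 4: at line 5 remove [oii] add [qxpb,iruf] -> 12 lines: qjxe igwm rqd ukaf hsimw kvv qxpb iruf lisi gmotj pzgju fhvub

Answer: qjxe
igwm
rqd
ukaf
hsimw
kvv
qxpb
iruf
lisi
gmotj
pzgju
fhvub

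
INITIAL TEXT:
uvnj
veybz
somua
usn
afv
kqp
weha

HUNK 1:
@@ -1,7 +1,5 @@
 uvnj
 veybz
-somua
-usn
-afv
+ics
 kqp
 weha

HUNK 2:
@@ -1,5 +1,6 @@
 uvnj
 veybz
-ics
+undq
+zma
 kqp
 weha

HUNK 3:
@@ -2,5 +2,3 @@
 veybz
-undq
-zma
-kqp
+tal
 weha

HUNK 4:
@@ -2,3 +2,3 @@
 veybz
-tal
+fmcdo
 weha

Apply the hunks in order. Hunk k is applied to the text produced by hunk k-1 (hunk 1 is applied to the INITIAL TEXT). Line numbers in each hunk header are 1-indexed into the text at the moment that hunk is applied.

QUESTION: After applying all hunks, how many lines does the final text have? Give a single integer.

Answer: 4

Derivation:
Hunk 1: at line 1 remove [somua,usn,afv] add [ics] -> 5 lines: uvnj veybz ics kqp weha
Hunk 2: at line 1 remove [ics] add [undq,zma] -> 6 lines: uvnj veybz undq zma kqp weha
Hunk 3: at line 2 remove [undq,zma,kqp] add [tal] -> 4 lines: uvnj veybz tal weha
Hunk 4: at line 2 remove [tal] add [fmcdo] -> 4 lines: uvnj veybz fmcdo weha
Final line count: 4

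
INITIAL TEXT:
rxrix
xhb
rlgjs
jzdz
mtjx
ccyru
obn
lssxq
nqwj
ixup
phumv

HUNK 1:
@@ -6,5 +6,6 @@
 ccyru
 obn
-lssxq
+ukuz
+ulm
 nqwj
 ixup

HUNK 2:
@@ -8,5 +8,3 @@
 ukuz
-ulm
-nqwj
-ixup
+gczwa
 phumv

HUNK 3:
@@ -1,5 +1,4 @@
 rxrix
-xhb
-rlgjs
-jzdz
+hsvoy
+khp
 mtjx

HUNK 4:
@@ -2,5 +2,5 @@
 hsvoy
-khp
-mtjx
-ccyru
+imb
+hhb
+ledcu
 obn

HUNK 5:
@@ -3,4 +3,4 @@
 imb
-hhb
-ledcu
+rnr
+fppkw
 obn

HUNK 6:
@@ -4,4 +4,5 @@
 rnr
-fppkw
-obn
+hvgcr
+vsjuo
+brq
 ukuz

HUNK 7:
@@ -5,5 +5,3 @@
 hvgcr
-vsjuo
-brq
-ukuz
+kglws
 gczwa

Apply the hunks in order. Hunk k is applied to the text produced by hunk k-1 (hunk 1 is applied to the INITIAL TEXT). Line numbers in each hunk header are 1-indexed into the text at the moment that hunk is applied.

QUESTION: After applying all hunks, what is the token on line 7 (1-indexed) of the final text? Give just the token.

Answer: gczwa

Derivation:
Hunk 1: at line 6 remove [lssxq] add [ukuz,ulm] -> 12 lines: rxrix xhb rlgjs jzdz mtjx ccyru obn ukuz ulm nqwj ixup phumv
Hunk 2: at line 8 remove [ulm,nqwj,ixup] add [gczwa] -> 10 lines: rxrix xhb rlgjs jzdz mtjx ccyru obn ukuz gczwa phumv
Hunk 3: at line 1 remove [xhb,rlgjs,jzdz] add [hsvoy,khp] -> 9 lines: rxrix hsvoy khp mtjx ccyru obn ukuz gczwa phumv
Hunk 4: at line 2 remove [khp,mtjx,ccyru] add [imb,hhb,ledcu] -> 9 lines: rxrix hsvoy imb hhb ledcu obn ukuz gczwa phumv
Hunk 5: at line 3 remove [hhb,ledcu] add [rnr,fppkw] -> 9 lines: rxrix hsvoy imb rnr fppkw obn ukuz gczwa phumv
Hunk 6: at line 4 remove [fppkw,obn] add [hvgcr,vsjuo,brq] -> 10 lines: rxrix hsvoy imb rnr hvgcr vsjuo brq ukuz gczwa phumv
Hunk 7: at line 5 remove [vsjuo,brq,ukuz] add [kglws] -> 8 lines: rxrix hsvoy imb rnr hvgcr kglws gczwa phumv
Final line 7: gczwa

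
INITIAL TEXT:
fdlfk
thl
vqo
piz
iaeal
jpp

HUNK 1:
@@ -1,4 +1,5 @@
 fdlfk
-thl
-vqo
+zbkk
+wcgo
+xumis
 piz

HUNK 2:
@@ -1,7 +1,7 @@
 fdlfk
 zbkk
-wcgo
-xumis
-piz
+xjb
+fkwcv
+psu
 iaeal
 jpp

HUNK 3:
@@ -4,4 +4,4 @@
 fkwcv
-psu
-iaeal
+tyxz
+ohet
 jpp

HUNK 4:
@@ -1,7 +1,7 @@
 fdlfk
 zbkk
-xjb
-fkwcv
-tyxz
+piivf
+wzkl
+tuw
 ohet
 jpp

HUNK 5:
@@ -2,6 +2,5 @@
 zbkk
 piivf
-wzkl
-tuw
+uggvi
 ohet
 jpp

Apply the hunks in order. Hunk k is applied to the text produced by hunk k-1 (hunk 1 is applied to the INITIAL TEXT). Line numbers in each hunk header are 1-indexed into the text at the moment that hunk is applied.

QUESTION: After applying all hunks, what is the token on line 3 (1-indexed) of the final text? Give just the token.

Answer: piivf

Derivation:
Hunk 1: at line 1 remove [thl,vqo] add [zbkk,wcgo,xumis] -> 7 lines: fdlfk zbkk wcgo xumis piz iaeal jpp
Hunk 2: at line 1 remove [wcgo,xumis,piz] add [xjb,fkwcv,psu] -> 7 lines: fdlfk zbkk xjb fkwcv psu iaeal jpp
Hunk 3: at line 4 remove [psu,iaeal] add [tyxz,ohet] -> 7 lines: fdlfk zbkk xjb fkwcv tyxz ohet jpp
Hunk 4: at line 1 remove [xjb,fkwcv,tyxz] add [piivf,wzkl,tuw] -> 7 lines: fdlfk zbkk piivf wzkl tuw ohet jpp
Hunk 5: at line 2 remove [wzkl,tuw] add [uggvi] -> 6 lines: fdlfk zbkk piivf uggvi ohet jpp
Final line 3: piivf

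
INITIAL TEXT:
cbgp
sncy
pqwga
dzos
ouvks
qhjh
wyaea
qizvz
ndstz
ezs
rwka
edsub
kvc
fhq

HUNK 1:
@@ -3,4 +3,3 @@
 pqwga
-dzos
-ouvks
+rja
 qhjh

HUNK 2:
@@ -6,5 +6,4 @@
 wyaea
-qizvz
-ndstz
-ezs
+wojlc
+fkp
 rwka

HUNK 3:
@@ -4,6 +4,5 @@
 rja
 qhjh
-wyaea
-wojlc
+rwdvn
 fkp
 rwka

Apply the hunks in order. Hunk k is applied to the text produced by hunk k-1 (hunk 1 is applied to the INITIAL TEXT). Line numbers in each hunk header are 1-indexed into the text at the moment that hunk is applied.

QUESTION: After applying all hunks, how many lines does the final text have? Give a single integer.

Answer: 11

Derivation:
Hunk 1: at line 3 remove [dzos,ouvks] add [rja] -> 13 lines: cbgp sncy pqwga rja qhjh wyaea qizvz ndstz ezs rwka edsub kvc fhq
Hunk 2: at line 6 remove [qizvz,ndstz,ezs] add [wojlc,fkp] -> 12 lines: cbgp sncy pqwga rja qhjh wyaea wojlc fkp rwka edsub kvc fhq
Hunk 3: at line 4 remove [wyaea,wojlc] add [rwdvn] -> 11 lines: cbgp sncy pqwga rja qhjh rwdvn fkp rwka edsub kvc fhq
Final line count: 11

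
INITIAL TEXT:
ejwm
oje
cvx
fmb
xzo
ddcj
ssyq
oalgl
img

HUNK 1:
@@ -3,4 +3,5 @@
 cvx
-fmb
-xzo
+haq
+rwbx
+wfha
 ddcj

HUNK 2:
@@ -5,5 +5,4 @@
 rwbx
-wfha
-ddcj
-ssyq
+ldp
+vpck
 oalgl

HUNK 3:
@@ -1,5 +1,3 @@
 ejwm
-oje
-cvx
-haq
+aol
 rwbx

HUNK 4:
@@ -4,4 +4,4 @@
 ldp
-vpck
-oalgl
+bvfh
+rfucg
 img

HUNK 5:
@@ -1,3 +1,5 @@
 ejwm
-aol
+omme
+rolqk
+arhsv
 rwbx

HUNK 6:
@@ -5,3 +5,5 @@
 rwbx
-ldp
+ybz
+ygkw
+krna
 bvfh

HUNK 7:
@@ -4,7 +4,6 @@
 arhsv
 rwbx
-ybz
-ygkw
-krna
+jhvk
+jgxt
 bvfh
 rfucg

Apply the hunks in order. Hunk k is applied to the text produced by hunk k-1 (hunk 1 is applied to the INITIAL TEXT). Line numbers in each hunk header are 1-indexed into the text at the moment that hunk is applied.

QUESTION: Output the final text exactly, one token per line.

Answer: ejwm
omme
rolqk
arhsv
rwbx
jhvk
jgxt
bvfh
rfucg
img

Derivation:
Hunk 1: at line 3 remove [fmb,xzo] add [haq,rwbx,wfha] -> 10 lines: ejwm oje cvx haq rwbx wfha ddcj ssyq oalgl img
Hunk 2: at line 5 remove [wfha,ddcj,ssyq] add [ldp,vpck] -> 9 lines: ejwm oje cvx haq rwbx ldp vpck oalgl img
Hunk 3: at line 1 remove [oje,cvx,haq] add [aol] -> 7 lines: ejwm aol rwbx ldp vpck oalgl img
Hunk 4: at line 4 remove [vpck,oalgl] add [bvfh,rfucg] -> 7 lines: ejwm aol rwbx ldp bvfh rfucg img
Hunk 5: at line 1 remove [aol] add [omme,rolqk,arhsv] -> 9 lines: ejwm omme rolqk arhsv rwbx ldp bvfh rfucg img
Hunk 6: at line 5 remove [ldp] add [ybz,ygkw,krna] -> 11 lines: ejwm omme rolqk arhsv rwbx ybz ygkw krna bvfh rfucg img
Hunk 7: at line 4 remove [ybz,ygkw,krna] add [jhvk,jgxt] -> 10 lines: ejwm omme rolqk arhsv rwbx jhvk jgxt bvfh rfucg img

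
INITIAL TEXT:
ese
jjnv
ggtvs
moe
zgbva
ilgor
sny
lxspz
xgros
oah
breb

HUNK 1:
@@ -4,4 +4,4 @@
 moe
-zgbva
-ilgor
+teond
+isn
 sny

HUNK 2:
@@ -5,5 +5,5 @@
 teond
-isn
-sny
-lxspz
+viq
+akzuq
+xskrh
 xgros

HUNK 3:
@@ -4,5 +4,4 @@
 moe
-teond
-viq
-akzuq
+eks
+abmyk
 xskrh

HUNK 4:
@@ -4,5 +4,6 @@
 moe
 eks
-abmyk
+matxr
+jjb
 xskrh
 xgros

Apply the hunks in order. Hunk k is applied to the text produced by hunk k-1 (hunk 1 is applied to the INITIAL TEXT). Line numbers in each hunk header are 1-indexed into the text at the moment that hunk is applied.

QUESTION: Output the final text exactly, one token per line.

Hunk 1: at line 4 remove [zgbva,ilgor] add [teond,isn] -> 11 lines: ese jjnv ggtvs moe teond isn sny lxspz xgros oah breb
Hunk 2: at line 5 remove [isn,sny,lxspz] add [viq,akzuq,xskrh] -> 11 lines: ese jjnv ggtvs moe teond viq akzuq xskrh xgros oah breb
Hunk 3: at line 4 remove [teond,viq,akzuq] add [eks,abmyk] -> 10 lines: ese jjnv ggtvs moe eks abmyk xskrh xgros oah breb
Hunk 4: at line 4 remove [abmyk] add [matxr,jjb] -> 11 lines: ese jjnv ggtvs moe eks matxr jjb xskrh xgros oah breb

Answer: ese
jjnv
ggtvs
moe
eks
matxr
jjb
xskrh
xgros
oah
breb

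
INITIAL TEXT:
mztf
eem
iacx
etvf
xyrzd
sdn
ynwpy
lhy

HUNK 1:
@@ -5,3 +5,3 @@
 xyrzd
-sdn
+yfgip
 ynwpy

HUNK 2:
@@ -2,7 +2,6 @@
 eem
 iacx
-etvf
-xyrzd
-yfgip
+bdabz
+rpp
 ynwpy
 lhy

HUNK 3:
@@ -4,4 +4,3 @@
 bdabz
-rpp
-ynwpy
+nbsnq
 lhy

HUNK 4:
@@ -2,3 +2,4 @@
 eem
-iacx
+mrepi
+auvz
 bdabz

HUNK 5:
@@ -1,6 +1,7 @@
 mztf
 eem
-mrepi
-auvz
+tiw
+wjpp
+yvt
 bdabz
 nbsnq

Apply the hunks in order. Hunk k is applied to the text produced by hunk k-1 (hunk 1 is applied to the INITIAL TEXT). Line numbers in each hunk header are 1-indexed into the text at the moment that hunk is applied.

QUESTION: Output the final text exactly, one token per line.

Answer: mztf
eem
tiw
wjpp
yvt
bdabz
nbsnq
lhy

Derivation:
Hunk 1: at line 5 remove [sdn] add [yfgip] -> 8 lines: mztf eem iacx etvf xyrzd yfgip ynwpy lhy
Hunk 2: at line 2 remove [etvf,xyrzd,yfgip] add [bdabz,rpp] -> 7 lines: mztf eem iacx bdabz rpp ynwpy lhy
Hunk 3: at line 4 remove [rpp,ynwpy] add [nbsnq] -> 6 lines: mztf eem iacx bdabz nbsnq lhy
Hunk 4: at line 2 remove [iacx] add [mrepi,auvz] -> 7 lines: mztf eem mrepi auvz bdabz nbsnq lhy
Hunk 5: at line 1 remove [mrepi,auvz] add [tiw,wjpp,yvt] -> 8 lines: mztf eem tiw wjpp yvt bdabz nbsnq lhy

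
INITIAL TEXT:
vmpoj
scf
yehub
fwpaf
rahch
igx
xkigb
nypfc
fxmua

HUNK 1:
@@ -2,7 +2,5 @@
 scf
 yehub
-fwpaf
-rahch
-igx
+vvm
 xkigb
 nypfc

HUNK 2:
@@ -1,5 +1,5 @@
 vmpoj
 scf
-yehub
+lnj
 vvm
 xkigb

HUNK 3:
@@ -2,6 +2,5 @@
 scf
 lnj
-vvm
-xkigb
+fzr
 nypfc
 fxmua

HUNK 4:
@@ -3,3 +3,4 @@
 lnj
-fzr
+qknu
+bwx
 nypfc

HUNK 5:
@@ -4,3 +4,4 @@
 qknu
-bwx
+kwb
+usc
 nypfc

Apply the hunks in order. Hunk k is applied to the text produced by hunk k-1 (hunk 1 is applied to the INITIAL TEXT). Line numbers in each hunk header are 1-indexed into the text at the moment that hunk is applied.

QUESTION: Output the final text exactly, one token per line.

Hunk 1: at line 2 remove [fwpaf,rahch,igx] add [vvm] -> 7 lines: vmpoj scf yehub vvm xkigb nypfc fxmua
Hunk 2: at line 1 remove [yehub] add [lnj] -> 7 lines: vmpoj scf lnj vvm xkigb nypfc fxmua
Hunk 3: at line 2 remove [vvm,xkigb] add [fzr] -> 6 lines: vmpoj scf lnj fzr nypfc fxmua
Hunk 4: at line 3 remove [fzr] add [qknu,bwx] -> 7 lines: vmpoj scf lnj qknu bwx nypfc fxmua
Hunk 5: at line 4 remove [bwx] add [kwb,usc] -> 8 lines: vmpoj scf lnj qknu kwb usc nypfc fxmua

Answer: vmpoj
scf
lnj
qknu
kwb
usc
nypfc
fxmua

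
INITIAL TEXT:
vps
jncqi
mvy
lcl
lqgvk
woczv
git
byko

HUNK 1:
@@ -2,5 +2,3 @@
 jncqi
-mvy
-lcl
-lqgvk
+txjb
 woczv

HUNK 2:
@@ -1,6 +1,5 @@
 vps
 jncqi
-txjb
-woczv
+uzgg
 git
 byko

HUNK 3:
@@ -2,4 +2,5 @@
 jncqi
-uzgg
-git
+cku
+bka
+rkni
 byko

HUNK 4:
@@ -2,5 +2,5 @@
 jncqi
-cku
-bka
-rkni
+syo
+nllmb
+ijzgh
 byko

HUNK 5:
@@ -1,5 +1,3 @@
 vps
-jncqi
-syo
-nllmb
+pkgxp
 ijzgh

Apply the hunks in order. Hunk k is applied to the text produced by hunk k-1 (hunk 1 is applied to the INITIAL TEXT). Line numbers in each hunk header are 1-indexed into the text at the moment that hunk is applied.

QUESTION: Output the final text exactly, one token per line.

Hunk 1: at line 2 remove [mvy,lcl,lqgvk] add [txjb] -> 6 lines: vps jncqi txjb woczv git byko
Hunk 2: at line 1 remove [txjb,woczv] add [uzgg] -> 5 lines: vps jncqi uzgg git byko
Hunk 3: at line 2 remove [uzgg,git] add [cku,bka,rkni] -> 6 lines: vps jncqi cku bka rkni byko
Hunk 4: at line 2 remove [cku,bka,rkni] add [syo,nllmb,ijzgh] -> 6 lines: vps jncqi syo nllmb ijzgh byko
Hunk 5: at line 1 remove [jncqi,syo,nllmb] add [pkgxp] -> 4 lines: vps pkgxp ijzgh byko

Answer: vps
pkgxp
ijzgh
byko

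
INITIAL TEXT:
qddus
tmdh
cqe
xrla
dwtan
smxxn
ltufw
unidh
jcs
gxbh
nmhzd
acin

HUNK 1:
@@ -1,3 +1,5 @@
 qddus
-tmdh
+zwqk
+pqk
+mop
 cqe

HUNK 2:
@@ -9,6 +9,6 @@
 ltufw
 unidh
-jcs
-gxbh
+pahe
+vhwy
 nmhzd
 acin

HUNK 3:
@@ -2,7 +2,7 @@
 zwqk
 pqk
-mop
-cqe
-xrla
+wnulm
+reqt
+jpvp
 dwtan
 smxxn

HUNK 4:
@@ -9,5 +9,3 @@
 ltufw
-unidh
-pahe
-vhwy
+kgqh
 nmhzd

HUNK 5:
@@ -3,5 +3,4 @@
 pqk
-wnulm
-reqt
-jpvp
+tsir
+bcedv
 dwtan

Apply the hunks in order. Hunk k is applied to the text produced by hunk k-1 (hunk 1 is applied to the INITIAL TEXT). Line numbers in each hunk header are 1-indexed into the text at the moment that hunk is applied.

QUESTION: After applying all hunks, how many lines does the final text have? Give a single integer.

Answer: 11

Derivation:
Hunk 1: at line 1 remove [tmdh] add [zwqk,pqk,mop] -> 14 lines: qddus zwqk pqk mop cqe xrla dwtan smxxn ltufw unidh jcs gxbh nmhzd acin
Hunk 2: at line 9 remove [jcs,gxbh] add [pahe,vhwy] -> 14 lines: qddus zwqk pqk mop cqe xrla dwtan smxxn ltufw unidh pahe vhwy nmhzd acin
Hunk 3: at line 2 remove [mop,cqe,xrla] add [wnulm,reqt,jpvp] -> 14 lines: qddus zwqk pqk wnulm reqt jpvp dwtan smxxn ltufw unidh pahe vhwy nmhzd acin
Hunk 4: at line 9 remove [unidh,pahe,vhwy] add [kgqh] -> 12 lines: qddus zwqk pqk wnulm reqt jpvp dwtan smxxn ltufw kgqh nmhzd acin
Hunk 5: at line 3 remove [wnulm,reqt,jpvp] add [tsir,bcedv] -> 11 lines: qddus zwqk pqk tsir bcedv dwtan smxxn ltufw kgqh nmhzd acin
Final line count: 11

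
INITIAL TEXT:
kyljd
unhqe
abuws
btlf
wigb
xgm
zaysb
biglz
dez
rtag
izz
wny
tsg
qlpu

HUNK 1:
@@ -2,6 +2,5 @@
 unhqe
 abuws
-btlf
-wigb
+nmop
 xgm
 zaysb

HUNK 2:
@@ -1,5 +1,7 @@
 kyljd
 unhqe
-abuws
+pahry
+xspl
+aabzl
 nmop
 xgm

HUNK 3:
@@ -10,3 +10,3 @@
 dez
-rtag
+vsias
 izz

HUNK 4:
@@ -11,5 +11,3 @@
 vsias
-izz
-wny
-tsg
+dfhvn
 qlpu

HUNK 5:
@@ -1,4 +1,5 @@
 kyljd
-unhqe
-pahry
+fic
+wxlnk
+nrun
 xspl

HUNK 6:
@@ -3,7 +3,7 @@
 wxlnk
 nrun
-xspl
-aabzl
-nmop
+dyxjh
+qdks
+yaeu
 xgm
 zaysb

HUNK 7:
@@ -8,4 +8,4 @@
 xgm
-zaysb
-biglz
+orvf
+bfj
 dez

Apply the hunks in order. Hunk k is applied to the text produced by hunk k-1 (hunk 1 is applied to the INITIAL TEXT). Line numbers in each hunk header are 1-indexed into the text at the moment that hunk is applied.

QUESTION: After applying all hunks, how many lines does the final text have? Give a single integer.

Hunk 1: at line 2 remove [btlf,wigb] add [nmop] -> 13 lines: kyljd unhqe abuws nmop xgm zaysb biglz dez rtag izz wny tsg qlpu
Hunk 2: at line 1 remove [abuws] add [pahry,xspl,aabzl] -> 15 lines: kyljd unhqe pahry xspl aabzl nmop xgm zaysb biglz dez rtag izz wny tsg qlpu
Hunk 3: at line 10 remove [rtag] add [vsias] -> 15 lines: kyljd unhqe pahry xspl aabzl nmop xgm zaysb biglz dez vsias izz wny tsg qlpu
Hunk 4: at line 11 remove [izz,wny,tsg] add [dfhvn] -> 13 lines: kyljd unhqe pahry xspl aabzl nmop xgm zaysb biglz dez vsias dfhvn qlpu
Hunk 5: at line 1 remove [unhqe,pahry] add [fic,wxlnk,nrun] -> 14 lines: kyljd fic wxlnk nrun xspl aabzl nmop xgm zaysb biglz dez vsias dfhvn qlpu
Hunk 6: at line 3 remove [xspl,aabzl,nmop] add [dyxjh,qdks,yaeu] -> 14 lines: kyljd fic wxlnk nrun dyxjh qdks yaeu xgm zaysb biglz dez vsias dfhvn qlpu
Hunk 7: at line 8 remove [zaysb,biglz] add [orvf,bfj] -> 14 lines: kyljd fic wxlnk nrun dyxjh qdks yaeu xgm orvf bfj dez vsias dfhvn qlpu
Final line count: 14

Answer: 14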